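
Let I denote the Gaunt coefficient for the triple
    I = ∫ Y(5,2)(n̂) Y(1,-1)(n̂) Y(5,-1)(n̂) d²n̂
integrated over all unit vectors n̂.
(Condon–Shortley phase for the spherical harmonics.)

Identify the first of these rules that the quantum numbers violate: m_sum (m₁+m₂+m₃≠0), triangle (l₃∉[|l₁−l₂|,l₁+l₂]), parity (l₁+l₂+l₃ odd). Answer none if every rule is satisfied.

parity

Σmᵢ = 0  ✓
l₃∈[|l₁−l₂|,l₁+l₂]=[4,6], have l₃=5  ✓
Σlᵢ = 11 ⇒ odd  ✗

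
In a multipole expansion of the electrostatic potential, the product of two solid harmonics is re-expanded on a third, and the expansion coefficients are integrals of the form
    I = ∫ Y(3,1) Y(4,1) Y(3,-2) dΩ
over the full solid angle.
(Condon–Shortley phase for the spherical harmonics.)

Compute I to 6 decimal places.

Checks pass: Σm=0; 10 even; l₃=3∈[1,7].
(2·3+1)(2·4+1)(2·3+1) = 441
Δ: 4! 2! 4! / 11! → 1/34650
sum: t=1:−1/72 t=2:+1/16 t=3:−1/72 = 5/144
3j²(3 4 3; 0 0 0) = Δ·Π!·Σ² = 2/77  (sign -1)
sum: t=1:−1/144 t=2:+1/48 = 1/72
3j²(3 4 3; 1 1 -2) = Δ·Π!·Σ² = 16/693  (sign -1)
combine: 4πI² = 441·2/77·16/693 = 32/121
take √, sign +1: I = 0.14506992

0.145070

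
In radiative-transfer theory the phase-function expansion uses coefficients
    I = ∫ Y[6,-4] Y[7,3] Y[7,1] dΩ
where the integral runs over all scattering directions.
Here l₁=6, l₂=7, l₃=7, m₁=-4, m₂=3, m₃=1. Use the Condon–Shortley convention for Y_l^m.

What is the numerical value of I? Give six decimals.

-0.092761

m-sum 0 ✓  L=20 even ✓  1≤7≤13 ✓
Π(2lᵢ+1) = 13×15×15 = 2925
triangle coeff Δ(6,7,7) = 1/2444321880
Σ_t [0,6]: t=0:+1/2612736000 t=1:−1/20736000 t=2:+1/1658880 t=3:−1/746496 t=4:+1/1658880 t=5:−1/20736000 t=6:+1/2612736000 = -1/4354560
(3j)²=1000/138567 [(6 7 7; 0 0 0)], sign=+1
Σ_t [4,6]: t=4:+1/49766400 t=5:−1/10368000 t=6:+1/19906560 = -13/497664000
(3j)²=91/17765 [(6 7 7; -4 3 1)], sign=-1
⇒ 4πI² = 1365000/12623809
I = (-1)√(1365000/12623809/(4π)) = -0.09276116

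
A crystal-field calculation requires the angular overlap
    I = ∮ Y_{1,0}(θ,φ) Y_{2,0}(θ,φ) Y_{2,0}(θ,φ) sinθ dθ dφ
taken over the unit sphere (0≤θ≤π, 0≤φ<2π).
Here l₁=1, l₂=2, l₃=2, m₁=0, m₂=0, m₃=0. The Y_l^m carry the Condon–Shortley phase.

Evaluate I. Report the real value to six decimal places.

Σlᵢ=5 odd — θ-integrand is odd under cosθ→−cosθ; I=0

0.000000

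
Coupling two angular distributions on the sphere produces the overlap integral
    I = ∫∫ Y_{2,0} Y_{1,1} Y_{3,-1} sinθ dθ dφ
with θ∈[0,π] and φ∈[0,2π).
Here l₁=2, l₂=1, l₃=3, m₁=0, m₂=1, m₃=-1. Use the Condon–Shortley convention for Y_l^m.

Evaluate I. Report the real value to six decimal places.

m-sum 0 ✓  L=6 even ✓  1≤3≤3 ✓
Π(2lᵢ+1) = 5×3×7 = 105
triangle coeff Δ(2,1,3) = 1/105
Σ_t [0,0]: t=0:+1/4 = 1/4
(3j)²=3/35 [(2 1 3; 0 0 0)], sign=-1
Σ_t [0,0]: t=0:+1/8 = 1/8
(3j)²=2/35 [(2 1 3; 0 1 -1)], sign=+1
⇒ 4πI² = 18/35
I = (-1)√(18/35/(4π)) = -0.20230066

-0.202301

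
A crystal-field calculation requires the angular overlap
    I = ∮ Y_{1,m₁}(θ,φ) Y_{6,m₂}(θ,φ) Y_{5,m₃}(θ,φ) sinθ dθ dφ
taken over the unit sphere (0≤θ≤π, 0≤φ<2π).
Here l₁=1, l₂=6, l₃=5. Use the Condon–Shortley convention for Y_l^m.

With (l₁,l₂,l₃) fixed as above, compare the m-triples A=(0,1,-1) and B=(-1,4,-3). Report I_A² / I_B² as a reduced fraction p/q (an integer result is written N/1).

7/9

Same 1,6,5: normalisation and zero-m 3j drop out of the ratio.
A: Δ: 2! 0! 10! / 13! → 1/858; sum: t=1:−1/17280 = -1/17280; 3j²(1 6 5; 0 1 -1) = Δ·Π!·Σ² = 35/858  (sign -1)
B: Δ: 2! 0! 10! / 13! → 1/858; sum: t=2:+1/161280 = 1/161280; 3j²(1 6 5; -1 4 -3) = Δ·Π!·Σ² = 15/286  (sign +1)
I_A²/I_B² = (35/858)/(15/286) = 7/9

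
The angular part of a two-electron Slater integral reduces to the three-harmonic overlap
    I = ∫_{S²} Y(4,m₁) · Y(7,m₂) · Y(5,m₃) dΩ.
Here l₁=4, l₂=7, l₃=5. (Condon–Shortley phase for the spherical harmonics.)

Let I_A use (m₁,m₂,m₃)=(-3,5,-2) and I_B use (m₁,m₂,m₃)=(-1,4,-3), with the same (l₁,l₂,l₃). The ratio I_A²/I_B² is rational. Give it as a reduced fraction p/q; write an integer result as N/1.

42/169

Same 4,7,5: normalisation and zero-m 3j drop out of the ratio.
A: Δ: 6! 2! 8! / 17! → 1/6126120; sum: t=5:−1/1209600 t=6:+1/1036800 = 1/7257600; 3j²(4 7 5; -3 5 -2) = Δ·Π!·Σ² = 1/2210  (sign -1)
B: Δ: 6! 2! 8! / 17! → 1/6126120; sum: t=3:−1/2903040 t=4:+1/241920 t=5:−1/345600 = 13/14515200; 3j²(4 7 5; -1 4 -3) = Δ·Π!·Σ² = 13/7140  (sign +1)
I_A²/I_B² = (1/2210)/(13/7140) = 42/169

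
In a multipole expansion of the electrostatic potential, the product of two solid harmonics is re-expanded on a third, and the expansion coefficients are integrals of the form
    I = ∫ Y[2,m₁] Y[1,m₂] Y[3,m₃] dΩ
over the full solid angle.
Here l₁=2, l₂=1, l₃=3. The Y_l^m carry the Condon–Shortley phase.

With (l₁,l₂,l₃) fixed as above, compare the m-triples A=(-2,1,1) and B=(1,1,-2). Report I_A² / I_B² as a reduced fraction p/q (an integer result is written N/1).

1/10

Shared (l₁,l₂,l₃)=(2,1,3): N and (l;000)² cancel in I_A²/I_B².
A: Δ = 0!·4!·2!/7! = 1/105; Racah Σ t=0..0: t=0:+1/48 = 1/48; ⇒ 3j(2 1 3; -2 1 1)² = 1/105, sgn +1
B: Δ = 0!·4!·2!/7! = 1/105; Racah Σ t=0..0: t=0:+1/12 = 1/12; ⇒ 3j(2 1 3; 1 1 -2)² = 2/21, sgn -1
I_A²/I_B² = (1/105)/(2/21) = 1/10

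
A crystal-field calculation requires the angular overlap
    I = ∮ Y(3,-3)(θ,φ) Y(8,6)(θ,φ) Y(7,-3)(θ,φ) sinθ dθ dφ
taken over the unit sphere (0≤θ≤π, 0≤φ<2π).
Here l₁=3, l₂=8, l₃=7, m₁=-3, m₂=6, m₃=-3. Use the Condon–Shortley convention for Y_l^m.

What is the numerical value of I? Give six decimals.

m-sum 0 ✓  L=18 even ✓  5≤7≤11 ✓
Π(2lᵢ+1) = 7×17×15 = 1785
triangle coeff Δ(3,8,7) = 1/5290740
Σ_t [1,3]: t=1:−1/7257600 t=2:+1/2073600 t=3:−1/7257600 = 1/4838400
(3j)²=252/20995 [(3 8 7; 0 0 0)], sign=-1
Σ_t [4,4]: t=4:+1/348364800 = 1/348364800
(3j)²=11/646 [(3 8 7; -3 6 -3)], sign=+1
⇒ 4πI² = 29106/79781
I = (-1)√(29106/79781/(4π)) = -0.17038705

-0.170387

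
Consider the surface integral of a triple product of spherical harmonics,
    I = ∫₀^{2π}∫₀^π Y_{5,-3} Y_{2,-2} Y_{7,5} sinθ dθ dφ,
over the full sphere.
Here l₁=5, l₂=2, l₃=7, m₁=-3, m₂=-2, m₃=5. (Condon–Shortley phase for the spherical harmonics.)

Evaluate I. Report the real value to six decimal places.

-0.252127

m-sum 0 ✓  L=14 even ✓  3≤7≤7 ✓
Π(2lᵢ+1) = 11×5×15 = 825
triangle coeff Δ(5,2,7) = 1/15015
Σ_t [0,0]: t=0:+1/57600 = 1/57600
(3j)²=21/715 [(5 2 7; 0 0 0)], sign=-1
Σ_t [0,0]: t=0:+1/1935360 = 1/1935360
(3j)²=3/91 [(5 2 7; -3 -2 5)], sign=+1
⇒ 4πI² = 135/169
I = (-1)√(135/169/(4π)) = -0.25212656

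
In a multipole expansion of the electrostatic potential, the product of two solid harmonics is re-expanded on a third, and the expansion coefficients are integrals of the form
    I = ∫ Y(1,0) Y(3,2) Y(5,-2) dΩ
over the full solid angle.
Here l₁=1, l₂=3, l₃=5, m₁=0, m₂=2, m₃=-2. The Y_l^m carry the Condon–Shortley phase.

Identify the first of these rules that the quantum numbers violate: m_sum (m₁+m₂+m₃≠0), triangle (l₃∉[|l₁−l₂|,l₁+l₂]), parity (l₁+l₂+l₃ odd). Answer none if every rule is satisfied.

triangle

m₁+m₂+m₃ = 0 + 2 − 2 = 0  ✓
triangle: |1−3|=2 ≤ l₃=5 ≤ 1+3=4  ✗
parity: l₁+l₂+l₃ = 9 is odd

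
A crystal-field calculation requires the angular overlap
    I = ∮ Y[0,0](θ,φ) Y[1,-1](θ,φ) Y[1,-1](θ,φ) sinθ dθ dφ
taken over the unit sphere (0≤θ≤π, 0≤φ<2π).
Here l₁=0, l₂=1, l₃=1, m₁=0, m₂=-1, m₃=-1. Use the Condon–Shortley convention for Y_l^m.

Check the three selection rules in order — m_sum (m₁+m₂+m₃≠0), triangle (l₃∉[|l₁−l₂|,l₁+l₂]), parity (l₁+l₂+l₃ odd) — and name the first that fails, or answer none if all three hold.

m_sum

m₁+m₂+m₃ = 0 − 1 − 1 = -2  ✗
triangle: |0−1|=1 ≤ l₃=1 ≤ 0+1=1
parity: l₁+l₂+l₃ = 2 is even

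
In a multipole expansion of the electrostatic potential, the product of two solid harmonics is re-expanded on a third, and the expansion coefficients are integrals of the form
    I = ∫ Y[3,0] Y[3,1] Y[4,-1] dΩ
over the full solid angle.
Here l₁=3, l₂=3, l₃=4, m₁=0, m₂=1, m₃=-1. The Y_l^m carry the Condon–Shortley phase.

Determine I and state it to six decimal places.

m-sum 0 ✓  L=10 even ✓  0≤4≤6 ✓
Π(2lᵢ+1) = 7×7×9 = 441
triangle coeff Δ(3,3,4) = 1/34650
Σ_t [0,2]: t=0:+1/72 t=1:−1/16 t=2:+1/72 = -5/144
(3j)²=2/77 [(3 3 4; 0 0 0)], sign=-1
Σ_t [0,2]: t=0:+1/288 t=1:−1/24 t=2:+1/48 = -5/288
(3j)²=5/462 [(3 3 4; 0 1 -1)], sign=+1
⇒ 4πI² = 15/121
I = (-1)√(15/121/(4π)) = -0.09932258

-0.099323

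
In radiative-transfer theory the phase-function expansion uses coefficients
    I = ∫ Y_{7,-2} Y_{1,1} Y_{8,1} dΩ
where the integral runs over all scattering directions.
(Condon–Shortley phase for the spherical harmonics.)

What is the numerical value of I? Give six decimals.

Checks pass: Σm=0; 16 even; l₃=8∈[6,8].
(2·7+1)(2·1+1)(2·8+1) = 765
Δ: 0! 14! 2! / 17! → 1/2040
sum: t=0:+1/25401600 = 1/25401600
3j²(7 1 8; 0 0 0) = Δ·Π!·Σ² = 8/255  (sign +1)
sum: t=0:+1/87091200 = 1/87091200
3j²(7 1 8; -2 1 1) = Δ·Π!·Σ² = 7/680  (sign -1)
combine: 4πI² = 765·8/255·7/680 = 21/85
take √, sign -1: I = -0.14021525

-0.140215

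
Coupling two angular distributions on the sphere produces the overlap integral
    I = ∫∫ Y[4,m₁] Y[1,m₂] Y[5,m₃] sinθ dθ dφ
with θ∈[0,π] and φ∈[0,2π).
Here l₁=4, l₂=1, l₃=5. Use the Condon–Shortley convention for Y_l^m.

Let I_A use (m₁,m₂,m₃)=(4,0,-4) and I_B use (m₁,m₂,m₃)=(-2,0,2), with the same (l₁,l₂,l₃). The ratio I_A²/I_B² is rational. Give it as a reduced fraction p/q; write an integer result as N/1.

3/7

Same 4,1,5: normalisation and zero-m 3j drop out of the ratio.
A: Δ: 0! 8! 2! / 11! → 1/495; sum: t=0:+1/40320 = 1/40320; 3j²(4 1 5; 4 0 -4) = Δ·Π!·Σ² = 1/55  (sign -1)
B: Δ: 0! 8! 2! / 11! → 1/495; sum: t=0:+1/1440 = 1/1440; 3j²(4 1 5; -2 0 2) = Δ·Π!·Σ² = 7/165  (sign -1)
I_A²/I_B² = (1/55)/(7/165) = 3/7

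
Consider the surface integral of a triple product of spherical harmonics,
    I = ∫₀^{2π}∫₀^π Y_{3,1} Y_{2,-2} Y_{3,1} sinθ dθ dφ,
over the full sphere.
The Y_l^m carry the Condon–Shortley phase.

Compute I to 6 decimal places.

Checks pass: Σm=0; 8 even; l₃=3∈[1,5].
(2·3+1)(2·2+1)(2·3+1) = 245
Δ: 2! 4! 2! / 9! → 1/3780
sum: t=0:+1/24 t=1:−1/4 t=2:+1/24 = -1/6
3j²(3 2 3; 0 0 0) = Δ·Π!·Σ² = 4/105  (sign +1)
sum: t=0:+1/16 = 1/16
3j²(3 2 3; 1 -2 1) = Δ·Π!·Σ² = 2/35  (sign +1)
combine: 4πI² = 245·4/105·2/35 = 8/15
take √, sign +1: I = 0.20601291

0.206013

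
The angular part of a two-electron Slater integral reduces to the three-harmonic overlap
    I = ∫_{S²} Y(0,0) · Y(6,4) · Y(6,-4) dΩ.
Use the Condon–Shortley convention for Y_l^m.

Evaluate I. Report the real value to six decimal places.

0.282095

Checks pass: Σm=0; 12 even; l₃=6∈[6,6].
(2·0+1)(2·6+1)(2·6+1) = 169
Δ: 0! 0! 12! / 13! → 1/13
sum: t=0:+1/518400 = 1/518400
3j²(0 6 6; 0 0 0) = Δ·Π!·Σ² = 1/13  (sign +1)
sum: t=0:+1/7257600 = 1/7257600
3j²(0 6 6; 0 4 -4) = Δ·Π!·Σ² = 1/13  (sign +1)
combine: 4πI² = 169·1/13·1/13 = 1/1
take √, sign +1: I = 0.28209479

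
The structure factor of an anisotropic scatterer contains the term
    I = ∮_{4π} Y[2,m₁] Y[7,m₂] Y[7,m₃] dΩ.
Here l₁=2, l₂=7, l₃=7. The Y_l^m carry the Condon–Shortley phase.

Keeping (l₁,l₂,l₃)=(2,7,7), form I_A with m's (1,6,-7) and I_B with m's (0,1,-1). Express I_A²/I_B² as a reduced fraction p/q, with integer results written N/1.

Shared (l₁,l₂,l₃)=(2,7,7): N and (l;000)² cancel in I_A²/I_B².
A: Δ = 2!·2!·12!/17! = 1/185640; Racah Σ t=1..1: t=1:−1/958003200 = -1/958003200; ⇒ 3j(2 7 7; 1 6 -7)² = 13/680, sgn -1
B: Δ = 2!·2!·12!/17! = 1/185640; Racah Σ t=0..2: t=0:+1/3870720 t=1:−1/604800 t=2:+1/2073600 = -53/58060800; ⇒ 3j(2 7 7; 0 1 -1)² = 2809/185640, sgn -1
I_A²/I_B² = (13/680)/(2809/185640) = 3549/2809

3549/2809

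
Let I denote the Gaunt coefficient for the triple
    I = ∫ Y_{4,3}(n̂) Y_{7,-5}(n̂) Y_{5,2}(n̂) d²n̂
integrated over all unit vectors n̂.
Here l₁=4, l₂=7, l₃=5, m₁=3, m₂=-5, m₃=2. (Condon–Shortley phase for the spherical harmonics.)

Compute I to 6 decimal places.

-0.026159

Rules hold: Σm=0, L=16 even, 3≤5≤11.
N = 9·15·11 = 1485
Δ = 6!·2!·8!/17! = 1/6126120
Racah Σ t=2..4: t=2:+1/69120 t=3:−1/20736 t=4:+1/69120 = -1/51840
⇒ 3j(4 7 5; 0 0 0)² = 280/21879, sgn +1
Racah Σ t=0..1: t=0:+1/1036800 t=1:−1/1209600 = 1/7257600
⇒ 3j(4 7 5; 3 -5 2)² = 1/2210, sgn -1
4πI² = N·(3j₀)²·(3jₘ)² = 420/48841
I = -1·√(0.00859933/4π) = -0.02615938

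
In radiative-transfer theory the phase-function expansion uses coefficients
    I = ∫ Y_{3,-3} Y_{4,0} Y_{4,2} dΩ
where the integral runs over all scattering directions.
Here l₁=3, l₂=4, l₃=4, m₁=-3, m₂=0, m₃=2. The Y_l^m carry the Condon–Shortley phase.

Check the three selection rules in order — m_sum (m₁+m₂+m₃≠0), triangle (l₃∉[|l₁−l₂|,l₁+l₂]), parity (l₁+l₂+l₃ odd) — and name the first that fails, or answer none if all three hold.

m_sum

azimuthal sum: -3 + 0 + 2 = -1  ✗
1 ≤ 4 ≤ 7 (triangle on l)
L = 3 + 4 + 4 = 11 (odd)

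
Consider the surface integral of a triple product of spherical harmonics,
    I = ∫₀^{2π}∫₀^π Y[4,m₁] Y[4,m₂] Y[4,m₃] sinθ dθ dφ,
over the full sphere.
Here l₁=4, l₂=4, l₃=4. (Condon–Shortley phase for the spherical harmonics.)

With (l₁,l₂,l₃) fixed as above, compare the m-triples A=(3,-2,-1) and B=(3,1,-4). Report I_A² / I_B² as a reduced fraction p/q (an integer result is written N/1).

l's match ⇒ only the (l;m) 3-j factors differ between A and B.
A: triangle coeff Δ(4,4,4) = 1/450450; Σ_t [0,1]: t=0:+1/576 t=1:−1/864 = 1/1728; (3j)²=5/1287 [(4 4 4; 3 -2 -1)], sign=-1
B: triangle coeff Δ(4,4,4) = 1/450450; Σ_t [1,1]: t=1:−1/3456 = -1/3456; (3j)²=35/1287 [(4 4 4; 3 1 -4)], sign=-1
I_A²/I_B² = (5/1287)/(35/1287) = 1/7

1/7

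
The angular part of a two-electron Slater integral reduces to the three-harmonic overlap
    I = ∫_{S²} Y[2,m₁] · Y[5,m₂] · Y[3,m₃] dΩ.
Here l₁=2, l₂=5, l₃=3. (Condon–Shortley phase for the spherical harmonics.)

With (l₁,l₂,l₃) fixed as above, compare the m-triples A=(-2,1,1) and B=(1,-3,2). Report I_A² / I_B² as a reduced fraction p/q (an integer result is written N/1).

Same 2,5,3: normalisation and zero-m 3j drop out of the ratio.
A: Δ: 4! 0! 6! / 11! → 1/2310; sum: t=4:+1/1152 = 1/1152; 3j²(2 5 3; -2 1 1) = Δ·Π!·Σ² = 1/154  (sign +1)
B: Δ: 4! 0! 6! / 11! → 1/2310; sum: t=1:−1/720 = -1/720; 3j²(2 5 3; 1 -3 2) = Δ·Π!·Σ² = 8/165  (sign +1)
I_A²/I_B² = (1/154)/(8/165) = 15/112

15/112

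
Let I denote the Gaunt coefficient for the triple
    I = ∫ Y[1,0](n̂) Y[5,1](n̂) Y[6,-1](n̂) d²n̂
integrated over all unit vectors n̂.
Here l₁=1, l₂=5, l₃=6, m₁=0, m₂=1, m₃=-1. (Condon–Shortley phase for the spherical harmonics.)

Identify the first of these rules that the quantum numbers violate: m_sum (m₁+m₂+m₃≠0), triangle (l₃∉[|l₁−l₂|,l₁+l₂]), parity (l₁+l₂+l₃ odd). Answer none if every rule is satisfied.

none

m₁+m₂+m₃ = 0 + 1 − 1 = 0  ✓
triangle: |1−5|=4 ≤ l₃=6 ≤ 1+5=6  ✓
parity: l₁+l₂+l₃ = 12 is even  ✓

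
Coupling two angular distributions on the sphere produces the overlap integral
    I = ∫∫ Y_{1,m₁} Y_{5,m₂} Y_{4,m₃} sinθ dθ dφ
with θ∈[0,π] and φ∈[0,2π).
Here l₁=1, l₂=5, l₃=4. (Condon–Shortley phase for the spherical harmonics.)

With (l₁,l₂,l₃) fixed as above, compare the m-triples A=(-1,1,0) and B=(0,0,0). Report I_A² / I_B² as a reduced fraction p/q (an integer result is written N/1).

Shared (l₁,l₂,l₃)=(1,5,4): N and (l;000)² cancel in I_A²/I_B².
A: Δ = 2!·0!·8!/11! = 1/495; Racah Σ t=2..2: t=2:+1/1152 = 1/1152; ⇒ 3j(1 5 4; -1 1 0)² = 1/33, sgn +1
B: Δ = 2!·0!·8!/11! = 1/495; Racah Σ t=1..1: t=1:−1/576 = -1/576; ⇒ 3j(1 5 4; 0 0 0)² = 5/99, sgn -1
I_A²/I_B² = (1/33)/(5/99) = 3/5

3/5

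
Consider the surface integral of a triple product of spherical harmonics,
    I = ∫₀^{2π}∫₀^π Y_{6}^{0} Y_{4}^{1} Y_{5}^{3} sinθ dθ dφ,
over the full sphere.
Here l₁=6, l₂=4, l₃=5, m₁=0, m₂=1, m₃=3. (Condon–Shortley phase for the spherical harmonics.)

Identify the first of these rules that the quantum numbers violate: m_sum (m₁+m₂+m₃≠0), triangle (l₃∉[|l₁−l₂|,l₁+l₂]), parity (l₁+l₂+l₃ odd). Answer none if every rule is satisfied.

m_sum

m₁+m₂+m₃ = 0 + 1 + 3 = 4  ✗
triangle: |6−4|=2 ≤ l₃=5 ≤ 6+4=10
parity: l₁+l₂+l₃ = 15 is odd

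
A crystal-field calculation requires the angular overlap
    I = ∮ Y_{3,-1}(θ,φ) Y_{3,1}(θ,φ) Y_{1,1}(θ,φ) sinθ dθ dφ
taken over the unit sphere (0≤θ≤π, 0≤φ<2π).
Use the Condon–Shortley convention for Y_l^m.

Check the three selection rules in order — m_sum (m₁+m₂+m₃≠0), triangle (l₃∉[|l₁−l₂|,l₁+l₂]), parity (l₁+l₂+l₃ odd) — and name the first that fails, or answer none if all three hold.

m_sum

Σmᵢ = 1  ✗
l₃∈[|l₁−l₂|,l₁+l₂]=[0,6], have l₃=1
Σlᵢ = 7 ⇒ odd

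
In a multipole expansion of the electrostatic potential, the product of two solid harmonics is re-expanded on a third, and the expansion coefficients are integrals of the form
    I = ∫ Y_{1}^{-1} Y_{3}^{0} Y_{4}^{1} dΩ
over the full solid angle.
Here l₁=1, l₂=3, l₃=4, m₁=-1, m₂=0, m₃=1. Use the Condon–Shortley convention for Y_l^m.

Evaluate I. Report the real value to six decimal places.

Rules hold: Σm=0, L=8 even, 2≤4≤4.
N = 3·7·9 = 189
Δ = 0!·2!·6!/9! = 1/252
Racah Σ t=0..0: t=0:+1/36 = 1/36
⇒ 3j(1 3 4; 0 0 0)² = 4/63, sgn +1
Racah Σ t=0..0: t=0:+1/72 = 1/72
⇒ 3j(1 3 4; -1 0 1)² = 5/126, sgn -1
4πI² = N·(3j₀)²·(3jₘ)² = 10/21
I = -1·√(0.47619/4π) = -0.19466390

-0.194664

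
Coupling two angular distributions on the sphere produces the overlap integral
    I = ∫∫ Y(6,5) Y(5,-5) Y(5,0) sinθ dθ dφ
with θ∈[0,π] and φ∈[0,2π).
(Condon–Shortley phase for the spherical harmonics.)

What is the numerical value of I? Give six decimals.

-0.152641

m-sum 0 ✓  L=16 even ✓  1≤5≤11 ✓
Π(2lᵢ+1) = 13×11×11 = 1573
triangle coeff Δ(6,5,5) = 1/28588560
Σ_t [1,5]: t=1:−1/345600 t=2:+1/13824 t=3:−1/5184 t=4:+1/13824 t=5:−1/345600 = -7/129600
(3j)²=80/7293 [(6 5 5; 0 0 0)], sign=+1
Σ_t [0,0]: t=0:+1/2073600 = 1/2073600
(3j)²=15/884 [(6 5 5; 5 -5 0)], sign=-1
⇒ 4πI² = 1100/3757
I = (-1)√(1100/3757/(4π)) = -0.15264086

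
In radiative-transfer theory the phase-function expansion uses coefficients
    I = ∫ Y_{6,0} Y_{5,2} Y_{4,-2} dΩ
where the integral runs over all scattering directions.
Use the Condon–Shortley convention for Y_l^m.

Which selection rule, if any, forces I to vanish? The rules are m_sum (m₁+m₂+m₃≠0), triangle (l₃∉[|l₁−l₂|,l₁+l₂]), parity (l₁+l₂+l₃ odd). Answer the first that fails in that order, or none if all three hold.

parity

azimuthal sum: 0 + 2 − 2 = 0  ✓
1 ≤ 4 ≤ 11 (triangle on l)  ✓
L = 6 + 5 + 4 = 15 (odd)  ✗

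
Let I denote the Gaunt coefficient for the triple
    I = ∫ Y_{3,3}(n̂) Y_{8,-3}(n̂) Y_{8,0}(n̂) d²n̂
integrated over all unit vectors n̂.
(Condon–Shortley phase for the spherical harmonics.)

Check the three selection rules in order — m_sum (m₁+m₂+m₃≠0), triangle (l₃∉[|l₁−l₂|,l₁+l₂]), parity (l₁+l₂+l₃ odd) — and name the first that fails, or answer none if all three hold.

m₁+m₂+m₃ = 3 − 3 + 0 = 0  ✓
triangle: |3−8|=5 ≤ l₃=8 ≤ 3+8=11  ✓
parity: l₁+l₂+l₃ = 19 is odd  ✗

parity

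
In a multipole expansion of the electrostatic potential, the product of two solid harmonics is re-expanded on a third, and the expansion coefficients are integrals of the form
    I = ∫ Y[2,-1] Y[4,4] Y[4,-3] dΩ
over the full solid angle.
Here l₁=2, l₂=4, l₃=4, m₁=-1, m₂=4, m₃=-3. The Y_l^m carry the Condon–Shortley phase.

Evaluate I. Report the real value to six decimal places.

0.198645

Checks pass: Σm=0; 10 even; l₃=4∈[2,6].
(2·2+1)(2·4+1)(2·4+1) = 405
Δ: 2! 2! 6! / 11! → 1/13860
sum: t=0:+1/192 t=1:−1/36 t=2:+1/192 = -5/288
3j²(2 4 4; 0 0 0) = Δ·Π!·Σ² = 20/693  (sign -1)
sum: t=2:+1/1440 = 1/1440
3j²(2 4 4; -1 4 -3) = Δ·Π!·Σ² = 7/165  (sign -1)
combine: 4πI² = 405·20/693·7/165 = 60/121
take √, sign +1: I = 0.19864517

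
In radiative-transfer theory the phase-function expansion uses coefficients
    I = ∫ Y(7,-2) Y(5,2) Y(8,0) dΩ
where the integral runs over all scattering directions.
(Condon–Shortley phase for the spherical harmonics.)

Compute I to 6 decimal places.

Rules hold: Σm=0, L=20 even, 2≤8≤12.
N = 15·11·17 = 2805
Δ = 4!·10!·6!/21! = 1/814773960
Racah Σ t=0..4: t=0:+1/87091200 t=1:−1/4976640 t=2:+1/2073600 t=3:−1/4976640 t=4:+1/87091200 = 1/9676800
⇒ 3j(7 5 8; 0 0 0)² = 360/46189, sgn +1
Racah Σ t=1..4: t=1:−1/348364800 t=2:+1/14515200 t=3:−1/4976640 t=4:+1/12441600 = -19/348364800
⇒ 3j(7 5 8; -2 2 0)² = 19/2431, sgn -1
4πI² = N·(3j₀)²·(3jₘ)² = 5400/31603
I = -1·√(0.17087/4π) = -0.11660785

-0.116608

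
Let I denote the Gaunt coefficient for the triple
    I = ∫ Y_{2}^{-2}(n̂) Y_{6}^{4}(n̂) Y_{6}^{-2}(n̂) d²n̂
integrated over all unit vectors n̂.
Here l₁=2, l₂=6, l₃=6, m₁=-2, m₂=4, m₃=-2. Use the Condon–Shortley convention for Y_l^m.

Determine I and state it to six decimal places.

-0.153870

Rules hold: Σm=0, L=14 even, 4≤6≤8.
N = 5·13·13 = 845
Δ = 2!·2!·10!/15! = 1/90090
Racah Σ t=0..2: t=0:+1/69120 t=1:−1/14400 t=2:+1/69120 = -7/172800
⇒ 3j(2 6 6; 0 0 0)² = 14/715, sgn -1
Racah Σ t=2..2: t=2:+1/322560 = 1/322560
⇒ 3j(2 6 6; -2 4 -2)² = 18/1001, sgn +1
4πI² = N·(3j₀)²·(3jₘ)² = 36/121
I = -1·√(0.297521/4π) = -0.15386989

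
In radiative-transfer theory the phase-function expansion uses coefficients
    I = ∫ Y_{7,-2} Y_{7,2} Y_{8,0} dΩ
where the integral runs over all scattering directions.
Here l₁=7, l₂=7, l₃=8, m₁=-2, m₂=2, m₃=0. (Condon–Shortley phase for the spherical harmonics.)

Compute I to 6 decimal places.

Checks pass: Σm=0; 22 even; l₃=8∈[0,14].
(2·7+1)(2·7+1)(2·8+1) = 3825
Δ: 6! 8! 8! / 23! → 1/22086194130
sum: t=0:+1/18289152000 t=1:−1/248832000 t=2:+1/24883200 t=3:−1/11943936 t=4:+1/24883200 t=5:−1/248832000 t=6:+1/18289152000 = -11/975421440
3j²(7 7 8; 0 0 0) = Δ·Π!·Σ² = 1750/289731  (sign -1)
sum: t=1:−1/195084288000 t=2:+1/1219276800 t=3:−1/74649600 t=4:+1/24883200 t=5:−1/39813120 t=6:+1/373248000 = 121/23410114560
3j²(7 7 8; -2 2 0) = Δ·Π!·Σ² = 15125/4056234  (sign +1)
combine: 4πI² = 3825·1750/289731·15125/4056234 = 47265625/548653937
take √, sign -1: I = -0.08279775

-0.082798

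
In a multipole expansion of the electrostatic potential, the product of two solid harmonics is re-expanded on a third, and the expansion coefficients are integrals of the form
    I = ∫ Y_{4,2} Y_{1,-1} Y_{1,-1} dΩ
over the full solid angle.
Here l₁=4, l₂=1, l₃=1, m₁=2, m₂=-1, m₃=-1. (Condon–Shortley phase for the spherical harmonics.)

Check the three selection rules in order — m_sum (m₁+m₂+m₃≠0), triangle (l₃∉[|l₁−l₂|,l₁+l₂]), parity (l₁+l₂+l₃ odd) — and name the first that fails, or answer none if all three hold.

triangle

Σmᵢ = 0  ✓
l₃∈[|l₁−l₂|,l₁+l₂]=[3,5], have l₃=1  ✗
Σlᵢ = 6 ⇒ even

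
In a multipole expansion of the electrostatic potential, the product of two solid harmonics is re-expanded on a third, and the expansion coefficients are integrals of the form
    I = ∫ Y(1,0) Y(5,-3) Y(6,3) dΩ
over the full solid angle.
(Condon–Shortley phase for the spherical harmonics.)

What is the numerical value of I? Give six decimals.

Rules hold: Σm=0, L=12 even, 4≤6≤6.
N = 3·11·13 = 429
Δ = 0!·2!·10!/13! = 1/858
Racah Σ t=0..0: t=0:+1/14400 = 1/14400
⇒ 3j(1 5 6; 0 0 0)² = 6/143, sgn +1
Racah Σ t=0..0: t=0:+1/80640 = 1/80640
⇒ 3j(1 5 6; 0 -3 3)² = 9/286, sgn -1
4πI² = N·(3j₀)²·(3jₘ)² = 81/143
I = -1·√(0.566434/4π) = -0.21230956

-0.212310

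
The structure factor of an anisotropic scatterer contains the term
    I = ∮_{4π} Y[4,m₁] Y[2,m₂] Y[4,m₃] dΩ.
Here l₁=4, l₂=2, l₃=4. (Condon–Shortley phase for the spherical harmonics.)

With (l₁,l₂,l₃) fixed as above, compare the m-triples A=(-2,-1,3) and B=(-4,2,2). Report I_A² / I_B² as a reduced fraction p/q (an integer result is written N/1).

l's match ⇒ only the (l;m) 3-j factors differ between A and B.
A: triangle coeff Δ(4,2,4) = 1/13860; Σ_t [0,1]: t=0:+1/1440 t=1:−1/240 = -1/288; (3j)²=5/132 [(4 2 4; -2 -1 3)], sign=+1
B: triangle coeff Δ(4,2,4) = 1/13860; Σ_t [2,2]: t=2:+1/2880 = 1/2880; (3j)²=2/165 [(4 2 4; -4 2 2)], sign=+1
I_A²/I_B² = (5/132)/(2/165) = 25/8

25/8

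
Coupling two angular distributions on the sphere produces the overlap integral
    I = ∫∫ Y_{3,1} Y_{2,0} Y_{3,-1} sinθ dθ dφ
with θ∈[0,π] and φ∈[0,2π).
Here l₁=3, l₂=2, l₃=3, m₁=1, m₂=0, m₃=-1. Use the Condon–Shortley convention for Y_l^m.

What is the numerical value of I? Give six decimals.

-0.126157

Checks pass: Σm=0; 8 even; l₃=3∈[1,5].
(2·3+1)(2·2+1)(2·3+1) = 245
Δ: 2! 4! 2! / 9! → 1/3780
sum: t=0:+1/24 t=1:−1/4 t=2:+1/24 = -1/6
3j²(3 2 3; 0 0 0) = Δ·Π!·Σ² = 4/105  (sign +1)
sum: t=0:+1/16 t=1:−1/6 t=2:+1/96 = -3/32
3j²(3 2 3; 1 0 -1) = Δ·Π!·Σ² = 3/140  (sign -1)
combine: 4πI² = 245·4/105·3/140 = 1/5
take √, sign -1: I = -0.12615663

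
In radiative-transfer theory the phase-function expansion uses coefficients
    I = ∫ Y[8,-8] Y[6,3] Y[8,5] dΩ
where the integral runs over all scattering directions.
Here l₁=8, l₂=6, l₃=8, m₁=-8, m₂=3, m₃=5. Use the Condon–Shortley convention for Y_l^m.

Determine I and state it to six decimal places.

Checks pass: Σm=0; 22 even; l₃=8∈[2,14].
(2·8+1)(2·6+1)(2·8+1) = 3757
Δ: 6! 10! 6! / 23! → 1/13742520792
sum: t=0:+1/41803776000 t=1:−1/435456000 t=2:+1/39813120 t=3:−1/18662400 t=4:+1/39813120 t=5:−1/435456000 t=6:+1/41803776000 = -11/1393459200
3j²(8 6 8; 0 0 0) = Δ·Π!·Σ² = 600/96577  (sign -1)
sum: t=6:+1/94058496000 = 1/94058496000
3j²(8 6 8; -8 3 5) = Δ·Π!·Σ² = 104/7429  (sign -1)
combine: 4πI² = 3757·600/96577·104/7429 = 62400/190969
take √, sign +1: I = 0.16125230

0.161252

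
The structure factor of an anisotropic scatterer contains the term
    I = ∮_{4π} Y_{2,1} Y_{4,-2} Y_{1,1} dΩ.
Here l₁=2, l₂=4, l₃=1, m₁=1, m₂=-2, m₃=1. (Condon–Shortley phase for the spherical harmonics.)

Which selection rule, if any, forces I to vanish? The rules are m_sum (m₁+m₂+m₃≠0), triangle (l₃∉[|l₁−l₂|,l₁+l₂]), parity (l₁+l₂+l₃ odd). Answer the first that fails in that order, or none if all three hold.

m₁+m₂+m₃ = 1 − 2 + 1 = 0  ✓
triangle: |2−4|=2 ≤ l₃=1 ≤ 2+4=6  ✗
parity: l₁+l₂+l₃ = 7 is odd

triangle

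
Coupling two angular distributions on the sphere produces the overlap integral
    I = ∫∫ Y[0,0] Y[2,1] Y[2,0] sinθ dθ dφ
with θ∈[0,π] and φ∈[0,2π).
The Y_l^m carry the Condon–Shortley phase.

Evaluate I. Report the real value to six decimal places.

Σmᵢ = 1 ≠ 0, so the φ-integral vanishes; I = 0

0.000000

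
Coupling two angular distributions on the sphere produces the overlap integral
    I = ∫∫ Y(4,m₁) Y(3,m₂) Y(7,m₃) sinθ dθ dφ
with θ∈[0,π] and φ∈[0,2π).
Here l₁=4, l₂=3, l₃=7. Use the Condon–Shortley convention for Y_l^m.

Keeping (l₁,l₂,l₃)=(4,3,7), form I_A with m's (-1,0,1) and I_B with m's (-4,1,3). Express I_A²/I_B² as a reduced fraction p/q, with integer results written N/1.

l's match ⇒ only the (l;m) 3-j factors differ between A and B.
A: triangle coeff Δ(4,3,7) = 1/45045; Σ_t [0,0]: t=0:+1/25920 = 1/25920; (3j)²=32/1287 [(4 3 7; -1 0 1)], sign=+1
B: triangle coeff Δ(4,3,7) = 1/45045; Σ_t [0,0]: t=0:+1/1935360 = 1/1935360; (3j)²=1/1001 [(4 3 7; -4 1 3)], sign=+1
I_A²/I_B² = (32/1287)/(1/1001) = 224/9

224/9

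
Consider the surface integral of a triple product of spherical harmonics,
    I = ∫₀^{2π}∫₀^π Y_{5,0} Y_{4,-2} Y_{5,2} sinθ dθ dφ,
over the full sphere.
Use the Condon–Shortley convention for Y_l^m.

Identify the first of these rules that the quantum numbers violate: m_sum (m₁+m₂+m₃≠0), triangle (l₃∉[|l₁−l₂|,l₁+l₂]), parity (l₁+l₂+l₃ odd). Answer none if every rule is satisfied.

none

Σmᵢ = 0  ✓
l₃∈[|l₁−l₂|,l₁+l₂]=[1,9], have l₃=5  ✓
Σlᵢ = 14 ⇒ even  ✓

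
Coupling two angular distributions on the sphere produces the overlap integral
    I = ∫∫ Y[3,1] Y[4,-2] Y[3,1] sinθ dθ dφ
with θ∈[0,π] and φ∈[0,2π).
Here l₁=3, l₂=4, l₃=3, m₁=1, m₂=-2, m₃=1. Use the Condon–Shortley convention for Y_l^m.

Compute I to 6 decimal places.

m-sum 0 ✓  L=10 even ✓  1≤3≤7 ✓
Π(2lᵢ+1) = 7×9×7 = 441
triangle coeff Δ(3,4,3) = 1/34650
Σ_t [1,3]: t=1:−1/72 t=2:+1/16 t=3:−1/72 = 5/144
(3j)²=2/77 [(3 4 3; 0 0 0)], sign=-1
Σ_t [0,2]: t=0:+1/192 t=1:−1/36 t=2:+1/192 = -5/288
(3j)²=20/693 [(3 4 3; 1 -2 1)], sign=-1
⇒ 4πI² = 40/121
I = (+1)√(40/121/(4π)) = 0.16219310

0.162193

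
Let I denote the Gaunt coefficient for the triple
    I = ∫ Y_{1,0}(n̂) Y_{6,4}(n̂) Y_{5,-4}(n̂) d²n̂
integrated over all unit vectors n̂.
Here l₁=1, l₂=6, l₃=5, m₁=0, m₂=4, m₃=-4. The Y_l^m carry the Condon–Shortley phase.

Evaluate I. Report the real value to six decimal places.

0.182727

m-sum 0 ✓  L=12 even ✓  5≤5≤7 ✓
Π(2lᵢ+1) = 3×13×11 = 429
triangle coeff Δ(1,6,5) = 1/858
Σ_t [1,1]: t=1:−1/14400 = -1/14400
(3j)²=6/143 [(1 6 5; 0 0 0)], sign=+1
Σ_t [1,1]: t=1:−1/362880 = -1/362880
(3j)²=10/429 [(1 6 5; 0 4 -4)], sign=+1
⇒ 4πI² = 60/143
I = (+1)√(60/143/(4π)) = 0.18272698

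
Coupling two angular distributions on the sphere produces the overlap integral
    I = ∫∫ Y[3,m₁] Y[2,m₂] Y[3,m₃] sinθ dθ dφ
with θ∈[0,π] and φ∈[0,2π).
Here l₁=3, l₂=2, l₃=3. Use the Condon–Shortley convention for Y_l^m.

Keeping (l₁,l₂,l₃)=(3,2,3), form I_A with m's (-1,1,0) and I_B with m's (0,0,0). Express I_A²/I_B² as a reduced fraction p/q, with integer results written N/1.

1/8

Same 3,2,3: normalisation and zero-m 3j drop out of the ratio.
A: Δ: 2! 4! 2! / 9! → 1/3780; sum: t=1:−1/12 t=2:+1/8 = 1/24; 3j²(3 2 3; -1 1 0) = Δ·Π!·Σ² = 1/210  (sign -1)
B: Δ: 2! 4! 2! / 9! → 1/3780; sum: t=0:+1/24 t=1:−1/4 t=2:+1/24 = -1/6; 3j²(3 2 3; 0 0 0) = Δ·Π!·Σ² = 4/105  (sign +1)
I_A²/I_B² = (1/210)/(4/105) = 1/8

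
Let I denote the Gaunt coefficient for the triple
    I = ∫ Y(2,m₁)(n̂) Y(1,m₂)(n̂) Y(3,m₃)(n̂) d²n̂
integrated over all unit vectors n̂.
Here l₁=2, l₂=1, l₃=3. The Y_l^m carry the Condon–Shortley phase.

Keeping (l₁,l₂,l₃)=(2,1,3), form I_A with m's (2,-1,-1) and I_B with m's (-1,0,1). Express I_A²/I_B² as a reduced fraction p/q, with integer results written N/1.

Shared (l₁,l₂,l₃)=(2,1,3): N and (l;000)² cancel in I_A²/I_B².
A: Δ = 0!·4!·2!/7! = 1/105; Racah Σ t=0..0: t=0:+1/48 = 1/48; ⇒ 3j(2 1 3; 2 -1 -1)² = 1/105, sgn +1
B: Δ = 0!·4!·2!/7! = 1/105; Racah Σ t=0..0: t=0:+1/6 = 1/6; ⇒ 3j(2 1 3; -1 0 1)² = 8/105, sgn +1
I_A²/I_B² = (1/105)/(8/105) = 1/8

1/8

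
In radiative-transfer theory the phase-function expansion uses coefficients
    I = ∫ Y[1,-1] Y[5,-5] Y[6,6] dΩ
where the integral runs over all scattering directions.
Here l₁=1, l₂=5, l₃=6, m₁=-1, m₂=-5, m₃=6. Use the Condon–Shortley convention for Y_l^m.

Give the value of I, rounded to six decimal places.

m-sum 0 ✓  L=12 even ✓  4≤6≤6 ✓
Π(2lᵢ+1) = 3×11×13 = 429
triangle coeff Δ(1,5,6) = 1/858
Σ_t [0,0]: t=0:+1/14400 = 1/14400
(3j)²=6/143 [(1 5 6; 0 0 0)], sign=+1
Σ_t [0,0]: t=0:+1/7257600 = 1/7257600
(3j)²=1/13 [(1 5 6; -1 -5 6)], sign=+1
⇒ 4πI² = 18/13
I = (+1)√(18/13/(4π)) = 0.33194004

0.331940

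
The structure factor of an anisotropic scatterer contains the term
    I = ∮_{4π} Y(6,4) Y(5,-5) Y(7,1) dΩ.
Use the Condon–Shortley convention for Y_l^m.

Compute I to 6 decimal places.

Checks pass: Σm=0; 18 even; l₃=7∈[1,11].
(2·6+1)(2·5+1)(2·7+1) = 2145
Δ: 4! 8! 6! / 19! → 1/174594420
sum: t=0:+1/4147200 t=1:−1/207360 t=2:+1/82944 t=3:−1/207360 t=4:+1/4147200 = 1/345600
3j²(6 5 7; 0 0 0) = Δ·Π!·Σ² = 420/46189  (sign -1)
sum: t=0:+1/24883200 = 1/24883200
3j²(6 5 7; 4 -5 1) = Δ·Π!·Σ² = 980/138567  (sign +1)
combine: 4πI² = 2145·420/46189·980/138567 = 2058000/14919047
take √, sign -1: I = -0.10477248

-0.104772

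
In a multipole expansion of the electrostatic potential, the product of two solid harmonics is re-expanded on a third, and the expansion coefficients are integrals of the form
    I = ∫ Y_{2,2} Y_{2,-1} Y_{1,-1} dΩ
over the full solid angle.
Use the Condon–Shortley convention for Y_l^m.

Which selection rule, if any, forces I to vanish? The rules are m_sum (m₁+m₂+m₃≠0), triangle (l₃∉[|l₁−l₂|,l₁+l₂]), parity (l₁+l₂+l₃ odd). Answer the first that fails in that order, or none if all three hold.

azimuthal sum: 2 − 1 − 1 = 0  ✓
0 ≤ 1 ≤ 4 (triangle on l)  ✓
L = 2 + 2 + 1 = 5 (odd)  ✗

parity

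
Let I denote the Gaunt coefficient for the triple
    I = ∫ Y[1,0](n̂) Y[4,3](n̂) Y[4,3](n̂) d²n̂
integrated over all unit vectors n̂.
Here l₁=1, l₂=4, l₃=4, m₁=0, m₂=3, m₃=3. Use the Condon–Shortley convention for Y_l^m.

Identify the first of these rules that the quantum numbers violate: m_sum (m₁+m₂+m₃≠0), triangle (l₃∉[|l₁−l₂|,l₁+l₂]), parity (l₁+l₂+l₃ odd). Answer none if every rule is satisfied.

Σmᵢ = 6  ✗
l₃∈[|l₁−l₂|,l₁+l₂]=[3,5], have l₃=4
Σlᵢ = 9 ⇒ odd

m_sum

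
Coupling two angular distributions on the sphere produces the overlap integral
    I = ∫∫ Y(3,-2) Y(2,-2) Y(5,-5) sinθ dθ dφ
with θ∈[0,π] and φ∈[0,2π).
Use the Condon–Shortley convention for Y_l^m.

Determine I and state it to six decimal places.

Σmᵢ = -9 ≠ 0, so the φ-integral vanishes; I = 0

0.000000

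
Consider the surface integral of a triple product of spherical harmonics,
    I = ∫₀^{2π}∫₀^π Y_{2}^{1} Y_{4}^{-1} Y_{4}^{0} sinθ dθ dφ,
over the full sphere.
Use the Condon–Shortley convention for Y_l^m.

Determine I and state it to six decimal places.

m-sum 0 ✓  L=10 even ✓  2≤4≤6 ✓
Π(2lᵢ+1) = 5×9×9 = 405
triangle coeff Δ(2,4,4) = 1/13860
Σ_t [0,2]: t=0:+1/192 t=1:−1/36 t=2:+1/192 = -5/288
(3j)²=20/693 [(2 4 4; 0 0 0)], sign=-1
Σ_t [0,1]: t=0:+1/72 t=1:−1/96 = 1/288
(3j)²=1/462 [(2 4 4; 1 -1 0)], sign=+1
⇒ 4πI² = 150/5929
I = (-1)√(150/5929/(4π)) = -0.04486937

-0.044869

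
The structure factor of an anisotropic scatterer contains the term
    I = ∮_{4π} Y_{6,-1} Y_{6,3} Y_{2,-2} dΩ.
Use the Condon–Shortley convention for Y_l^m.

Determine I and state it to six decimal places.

0.177674

Rules hold: Σm=0, L=14 even, 0≤2≤12.
N = 13·13·5 = 845
Δ = 10!·2!·2!/15! = 1/90090
Racah Σ t=4..6: t=4:+1/69120 t=5:−1/14400 t=6:+1/69120 = -7/172800
⇒ 3j(6 6 2; 0 0 0)² = 14/715, sgn -1
Racah Σ t=7..7: t=7:−1/120960 = -1/120960
⇒ 3j(6 6 2; -1 3 -2)² = 24/1001, sgn -1
4πI² = N·(3j₀)²·(3jₘ)² = 48/121
I = +1·√(0.396694/4π) = 0.17767364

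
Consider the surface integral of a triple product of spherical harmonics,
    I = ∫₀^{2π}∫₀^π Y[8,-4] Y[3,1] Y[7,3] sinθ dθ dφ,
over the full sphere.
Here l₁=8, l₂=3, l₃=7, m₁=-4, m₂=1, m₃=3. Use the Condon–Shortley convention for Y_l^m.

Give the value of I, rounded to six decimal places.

Checks pass: Σm=0; 18 even; l₃=7∈[5,11].
(2·8+1)(2·3+1)(2·7+1) = 1785
Δ: 4! 12! 2! / 19! → 1/5290740
sum: t=1:−1/7257600 t=2:+1/2073600 t=3:−1/7257600 = 1/4838400
3j²(8 3 7; 0 0 0) = Δ·Π!·Σ² = 252/20995  (sign -1)
sum: t=2:+1/58060800 t=3:−1/13063680 t=4:+1/46448640 = -79/2090188800
3j²(8 3 7; -4 1 3) = Δ·Π!·Σ² = 68651/5290740  (sign -1)
combine: 4πI² = 1785·252/20995·68651/5290740 = 1441671/5185765
take √, sign +1: I = 0.14873793

0.148738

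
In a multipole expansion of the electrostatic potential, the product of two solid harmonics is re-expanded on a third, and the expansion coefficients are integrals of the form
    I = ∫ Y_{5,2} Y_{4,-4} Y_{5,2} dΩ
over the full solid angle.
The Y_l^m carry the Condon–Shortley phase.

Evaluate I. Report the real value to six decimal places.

Checks pass: Σm=0; 14 even; l₃=5∈[1,9].
(2·5+1)(2·4+1)(2·5+1) = 1089
Δ: 4! 6! 4! / 15! → 1/3153150
sum: t=0:+1/69120 t=1:−1/1728 t=2:+1/576 t=3:−1/1728 t=4:+1/69120 = 7/11520
3j²(5 4 5; 0 0 0) = Δ·Π!·Σ² = 2/143  (sign -1)
sum: t=0:+1/20736 = 1/20736
3j²(5 4 5; 2 -4 2) = Δ·Π!·Σ² = 35/1287  (sign -1)
combine: 4πI² = 1089·2/143·35/1287 = 70/169
take √, sign +1: I = 0.18155187

0.181552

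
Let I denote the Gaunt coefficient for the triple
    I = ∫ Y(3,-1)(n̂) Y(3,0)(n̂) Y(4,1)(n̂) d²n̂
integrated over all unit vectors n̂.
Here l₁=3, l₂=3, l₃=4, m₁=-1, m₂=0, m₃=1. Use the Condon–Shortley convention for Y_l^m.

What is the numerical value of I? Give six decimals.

Checks pass: Σm=0; 10 even; l₃=4∈[0,6].
(2·3+1)(2·3+1)(2·4+1) = 441
Δ: 2! 4! 4! / 11! → 1/34650
sum: t=0:+1/72 t=1:−1/16 t=2:+1/72 = -5/144
3j²(3 3 4; 0 0 0) = Δ·Π!·Σ² = 2/77  (sign -1)
sum: t=0:+1/288 t=1:−1/24 t=2:+1/48 = -5/288
3j²(3 3 4; -1 0 1) = Δ·Π!·Σ² = 5/462  (sign +1)
combine: 4πI² = 441·2/77·5/462 = 15/121
take √, sign -1: I = -0.09932258

-0.099323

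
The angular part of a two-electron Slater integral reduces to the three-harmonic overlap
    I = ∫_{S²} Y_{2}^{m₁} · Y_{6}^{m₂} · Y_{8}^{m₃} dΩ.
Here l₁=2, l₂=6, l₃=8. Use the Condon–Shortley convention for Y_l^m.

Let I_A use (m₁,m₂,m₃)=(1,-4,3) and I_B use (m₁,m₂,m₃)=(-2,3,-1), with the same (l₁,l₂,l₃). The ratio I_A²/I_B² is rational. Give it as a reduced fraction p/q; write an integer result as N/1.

l's match ⇒ only the (l;m) 3-j factors differ between A and B.
A: triangle coeff Δ(2,6,8) = 1/30940; Σ_t [0,0]: t=0:+1/43545600 = 1/43545600; (3j)²=11/3094 [(2 6 8; 1 -4 3)], sign=-1
B: triangle coeff Δ(2,6,8) = 1/30940; Σ_t [0,0]: t=0:+1/52254720 = 1/52254720; (3j)²=1/884 [(2 6 8; -2 3 -1)], sign=-1
I_A²/I_B² = (11/3094)/(1/884) = 22/7

22/7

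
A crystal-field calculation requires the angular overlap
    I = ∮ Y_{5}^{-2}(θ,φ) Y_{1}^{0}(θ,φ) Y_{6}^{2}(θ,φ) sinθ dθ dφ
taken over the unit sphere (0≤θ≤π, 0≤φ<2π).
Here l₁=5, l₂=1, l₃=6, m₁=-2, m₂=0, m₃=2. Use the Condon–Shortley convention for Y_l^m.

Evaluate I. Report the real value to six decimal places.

Checks pass: Σm=0; 12 even; l₃=6∈[4,6].
(2·5+1)(2·1+1)(2·6+1) = 429
Δ: 0! 10! 2! / 13! → 1/858
sum: t=0:+1/14400 = 1/14400
3j²(5 1 6; 0 0 0) = Δ·Π!·Σ² = 6/143  (sign +1)
sum: t=0:+1/30240 = 1/30240
3j²(5 1 6; -2 0 2) = Δ·Π!·Σ² = 16/429  (sign +1)
combine: 4πI² = 429·6/143·16/429 = 96/143
take √, sign +1: I = 0.23113338

0.231133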